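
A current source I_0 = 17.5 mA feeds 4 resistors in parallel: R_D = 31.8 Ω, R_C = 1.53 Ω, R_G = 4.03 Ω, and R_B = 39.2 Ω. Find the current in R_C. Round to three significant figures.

Conductances: ΣG = 1/31.8 + 1/1.53 + 1/4.03 + 1/39.2 = 0.9587 (1/Ω).
By the current-divider rule, I = I_0 · G_k/ΣG = 17.5 × 0.6818 = 11.93 mA.

I ≈ 11.9 mA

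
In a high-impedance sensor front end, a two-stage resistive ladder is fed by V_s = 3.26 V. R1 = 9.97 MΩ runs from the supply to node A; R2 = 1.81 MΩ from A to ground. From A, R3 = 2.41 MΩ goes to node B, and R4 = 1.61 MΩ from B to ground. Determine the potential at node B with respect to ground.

V_B ≈ 0.145 V

The second stage (R3 + R4 = 4.020 MΩ) loads node A in parallel with R2.
R2 ‖ (R3+R4) = 1.248 MΩ.
First divider: V_A = V_s · 1.248/(9.97 + 1.248) = 0.3627 V.
Stage 2 is unloaded, so V_B = V_A · R4/(R3+R4) = 0.3627 × 1.61/4.020 = 0.1453 V.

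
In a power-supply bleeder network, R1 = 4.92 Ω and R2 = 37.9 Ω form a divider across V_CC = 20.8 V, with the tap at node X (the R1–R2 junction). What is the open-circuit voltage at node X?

V_th ≈ 18.4 V

Open-circuit (no load on X): V_th = V_CC · R2/(R1 + R2) = 20.8 × 37.9/(4.920 + 37.9) = 18.41 V.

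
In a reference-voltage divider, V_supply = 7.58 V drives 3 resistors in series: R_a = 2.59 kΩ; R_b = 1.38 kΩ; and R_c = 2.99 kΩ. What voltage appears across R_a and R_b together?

V ≈ 4.32 V

ΣR = 2.59 + 1.38 + 2.99 = 6.960 kΩ.
R_{R_a..R_b} = 2.59 + 1.38 = 3.970 kΩ.
V = V_supply · R/ΣR = 7.58 × 0.5704 = 4.324 V.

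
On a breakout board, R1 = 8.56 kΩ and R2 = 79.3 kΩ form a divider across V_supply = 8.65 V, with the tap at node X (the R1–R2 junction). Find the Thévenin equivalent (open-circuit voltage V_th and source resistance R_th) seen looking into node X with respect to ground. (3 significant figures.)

V_th ≈ 7.81 V, R_th ≈ 7.73 kΩ

Open-circuit (no load on X): V_th = V_supply · R2/(R1 + R2) = 8.65 × 79.3/(8.560 + 79.3) = 7.807 V.
With V_supply suppressed (replaced by a short), R_th = R1 ‖ R2 = (8.560 × 79.3)/(8.560 + 79.3) = 7.726 kΩ.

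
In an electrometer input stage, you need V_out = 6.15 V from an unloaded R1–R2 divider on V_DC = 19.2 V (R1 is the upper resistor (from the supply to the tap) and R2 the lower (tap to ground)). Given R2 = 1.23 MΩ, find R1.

V_out/V_DC = R2/(R1+R2) = 0.3203.
So R1 = R2 · (V_DC/V_out − 1) = 1.23 × (19.2/6.15 − 1) = 1.23 × 2.122 = 2.610 MΩ.

R1 ≈ 2.61 MΩ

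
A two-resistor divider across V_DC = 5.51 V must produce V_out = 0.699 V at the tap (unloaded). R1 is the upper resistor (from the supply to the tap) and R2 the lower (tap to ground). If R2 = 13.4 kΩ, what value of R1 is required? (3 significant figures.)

Required fraction k = V_out/V_DC = 0.1269.
Rearranging, R1 = R2·(1−k)/k = 13.4 × 6.883 = 92.23 kΩ.

R1 ≈ 92.2 kΩ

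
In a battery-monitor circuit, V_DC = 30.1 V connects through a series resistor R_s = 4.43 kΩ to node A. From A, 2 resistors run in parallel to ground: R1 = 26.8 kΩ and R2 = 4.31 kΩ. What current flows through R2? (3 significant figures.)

I ≈ 3.18 mA

Combine the parallel branches: R_p = (1/26.8 + 1/4.31)⁻¹ = 3.713 kΩ.
V_A by voltage divider: V_A = 30.1 × 3.713/(4.43 + 3.713) = 13.72 V.
I(R2) = V_A / R2 = 13.72/4.31 = 3.184 mA.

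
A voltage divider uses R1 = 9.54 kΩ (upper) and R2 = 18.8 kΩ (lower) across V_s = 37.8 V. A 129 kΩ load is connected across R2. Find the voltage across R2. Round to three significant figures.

First combine the lower leg with the load: R2 ‖ R_L = 16.41 kΩ.
Voltage divider with the loaded lower leg: V_out = 37.8 × 16.41/(9.54 + 16.41) = 37.8 × 0.6324 = 23.90 V.

V_out ≈ 23.9 V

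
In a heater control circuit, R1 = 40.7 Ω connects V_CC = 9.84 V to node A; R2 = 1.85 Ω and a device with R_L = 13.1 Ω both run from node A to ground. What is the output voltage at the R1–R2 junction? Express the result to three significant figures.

V_out ≈ 0.377 V

First combine the lower leg with the load: R2 ‖ R_L = 1.621 Ω.
Then V_out = V_CC · R2'/(R1 + R2') = 9.84 × 1.621/42.32 = 0.3769 V.
(Unloaded it would be 0.428 V; the load pulls it down.)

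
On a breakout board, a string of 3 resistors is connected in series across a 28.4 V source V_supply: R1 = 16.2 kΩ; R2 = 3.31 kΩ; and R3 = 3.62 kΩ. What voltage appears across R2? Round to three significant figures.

ΣR = 16.2 + 3.31 + 3.62 = 23.13 kΩ.
Voltage divider: V = V_supply · (3.310 / 23.13) = 28.4 × 0.1431 = 4.064 V.

V ≈ 4.06 V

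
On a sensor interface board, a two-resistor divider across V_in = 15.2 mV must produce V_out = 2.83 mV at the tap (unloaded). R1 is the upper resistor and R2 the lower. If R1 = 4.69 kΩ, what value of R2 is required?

R2 ≈ 1.07 kΩ

The divider ratio is R2/(R1+R2) = 2.83/15.2 = 0.1862.
So R2 = R1 · V_out/(V_in − V_out) = 4.69 × 2.83/(15.2 − 2.83) = 4.69 × 0.2288 = 1.073 kΩ.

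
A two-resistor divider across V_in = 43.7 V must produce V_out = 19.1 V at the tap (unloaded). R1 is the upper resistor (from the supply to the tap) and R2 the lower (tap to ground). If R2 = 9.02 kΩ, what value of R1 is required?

R1 ≈ 11.6 kΩ

V_out/V_in = R2/(R1+R2) = 0.4371.
So R1 = R2 · (V_in/V_out − 1) = 9.02 × (43.7/19.1 − 1) = 9.02 × 1.288 = 11.62 kΩ.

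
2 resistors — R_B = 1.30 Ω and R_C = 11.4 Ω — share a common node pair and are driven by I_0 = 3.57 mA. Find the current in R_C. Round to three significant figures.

With just two branches, the current splits inversely with resistance.
I(R_C) = 3.57 × 1.30/(1.30 + 11.4) = 3.57 × 0.1024 = 0.3654 mA.

I ≈ 0.365 mA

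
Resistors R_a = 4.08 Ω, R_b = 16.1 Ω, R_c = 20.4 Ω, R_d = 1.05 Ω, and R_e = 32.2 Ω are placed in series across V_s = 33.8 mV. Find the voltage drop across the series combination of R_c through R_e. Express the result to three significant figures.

V ≈ 24.6 mV

Series total: ΣR = 4.08 + 16.1 + 20.4 + 1.05 + 32.2 = 73.83 Ω.
R_{R_c..R_e} = 20.4 + 1.05 + 32.2 = 53.65 Ω.
Voltage divider: V = V_s · (53.65 / 73.83) = 33.8 × 0.7267 = 24.56 mV.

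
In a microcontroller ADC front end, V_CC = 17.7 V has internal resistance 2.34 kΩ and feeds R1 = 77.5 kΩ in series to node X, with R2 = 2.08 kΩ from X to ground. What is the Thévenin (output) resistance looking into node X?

R1' = 2.34 + 77.5 = 79.84 kΩ (source resistance + R1).
With V_CC suppressed (replaced by a short), R_th = R1' ‖ R2 = (79.84 × 2.08)/(79.84 + 2.08) = 2.027 kΩ.

R_th ≈ 2.03 kΩ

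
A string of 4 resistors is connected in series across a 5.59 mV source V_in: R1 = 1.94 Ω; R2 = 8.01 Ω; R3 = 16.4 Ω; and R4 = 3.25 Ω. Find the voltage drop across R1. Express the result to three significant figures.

Total series resistance ΣR = 1.94 + 8.01 + 16.4 + 3.25 = 29.60 Ω.
By the voltage-divider rule, V = 5.59 × 1.940/29.60 = 0.3664 mV.

V ≈ 0.366 mV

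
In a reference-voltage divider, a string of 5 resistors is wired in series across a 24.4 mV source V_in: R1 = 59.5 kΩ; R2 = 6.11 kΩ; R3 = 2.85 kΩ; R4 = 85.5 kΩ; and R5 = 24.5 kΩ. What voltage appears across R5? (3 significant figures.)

V ≈ 3.35 mV

ΣR = 59.5 + 6.11 + 2.85 + 85.5 + 24.5 = 178.5 kΩ.
V = V_in · R/ΣR = 24.4 × 0.1373 = 3.350 mV.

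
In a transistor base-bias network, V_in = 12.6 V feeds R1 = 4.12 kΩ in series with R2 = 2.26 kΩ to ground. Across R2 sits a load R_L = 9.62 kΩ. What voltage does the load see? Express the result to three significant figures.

The load sits in parallel with R2, giving an effective lower resistance R2' = R2·R_L/(R2+R_L) = 1.830 kΩ.
Now apply the divider: V_out = 12.6 × 0.3076 = 3.875 V.

V_out ≈ 3.88 V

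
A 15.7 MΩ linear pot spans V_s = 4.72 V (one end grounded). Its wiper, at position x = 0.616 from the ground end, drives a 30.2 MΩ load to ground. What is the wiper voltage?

The pot divides into 6.029 MΩ above the wiper and 9.671 MΩ below.
(x·R_p) ‖ R_L = 7.325 MΩ.
V_out = 4.72 × 7.325/(6.029 + 7.325) = 2.589 V.

V_out ≈ 2.59 V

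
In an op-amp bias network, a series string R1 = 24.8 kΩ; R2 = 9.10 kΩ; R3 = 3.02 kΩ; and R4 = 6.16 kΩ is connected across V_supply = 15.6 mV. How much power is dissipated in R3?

P ≈ 0.396 nW

Series current I = V_supply/ΣR = 15.6/43.08 = 0.3621 µA.
P(R3) = I²·R3 = (0.3621)² × 3.02 = 0.3960 nW.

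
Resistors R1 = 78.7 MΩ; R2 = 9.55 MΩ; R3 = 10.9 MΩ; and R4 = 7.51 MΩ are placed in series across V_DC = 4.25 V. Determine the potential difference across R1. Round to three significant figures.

Total series resistance ΣR = 78.7 + 9.55 + 10.9 + 7.51 = 106.7 MΩ.
Voltage divider: V = V_DC · (78.70 / 106.7) = 4.25 × 0.7379 = 3.136 V.

V ≈ 3.14 V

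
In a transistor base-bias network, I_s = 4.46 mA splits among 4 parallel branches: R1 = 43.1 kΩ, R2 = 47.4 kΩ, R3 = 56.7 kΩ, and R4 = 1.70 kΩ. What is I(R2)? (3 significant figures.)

I ≈ 0.145 mA

ΣG = 1/43.1 + 1/47.4 + 1/56.7 + 1/1.70 = 0.6502.
Current divider: I(R2) = I_s · G_k/ΣG = 4.46 × (0.02110/0.6502) = 4.46 × 0.03245 = 0.1447 mA.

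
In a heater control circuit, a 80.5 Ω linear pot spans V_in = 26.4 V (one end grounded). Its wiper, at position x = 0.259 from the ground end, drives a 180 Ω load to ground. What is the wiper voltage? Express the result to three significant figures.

The pot divides into 59.65 Ω above the wiper and 20.85 Ω below.
R_L loads the lower segment: effective lower R = 18.69 Ω.
V_out = 26.4 × 18.69/(59.65 + 18.69) = 6.297 V.

V_out ≈ 6.30 V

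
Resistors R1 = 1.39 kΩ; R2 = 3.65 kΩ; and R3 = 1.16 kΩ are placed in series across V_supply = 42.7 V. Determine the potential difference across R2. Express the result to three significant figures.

V ≈ 25.1 V

Total series resistance ΣR = 1.39 + 3.65 + 1.16 = 6.200 kΩ.
By the voltage-divider rule, V = 42.7 × 3.650/6.200 = 25.14 V.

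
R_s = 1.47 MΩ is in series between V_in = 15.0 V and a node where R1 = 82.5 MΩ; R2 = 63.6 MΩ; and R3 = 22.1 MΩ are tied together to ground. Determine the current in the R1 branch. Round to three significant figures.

I ≈ 0.164 µA

Equivalent of the parallel group: R_p = 13.68 MΩ.
V_A = 15.0 × 13.68/15.15 = 13.54 V.
Branch current I = V_A/R1 = 13.54/82.5 = 0.1642 µA.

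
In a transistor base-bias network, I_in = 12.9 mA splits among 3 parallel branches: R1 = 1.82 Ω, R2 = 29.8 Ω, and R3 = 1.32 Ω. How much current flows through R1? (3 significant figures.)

Total conductance ΣG = 1/1.82 + 1/29.8 + 1/1.32 = 1.341 (units of 1/Ω).
Current divider: I(R1) = I_in · G_k/ΣG = 12.9 × (0.5495/1.341) = 12.9 × 0.4099 = 5.287 mA.

I ≈ 5.29 mA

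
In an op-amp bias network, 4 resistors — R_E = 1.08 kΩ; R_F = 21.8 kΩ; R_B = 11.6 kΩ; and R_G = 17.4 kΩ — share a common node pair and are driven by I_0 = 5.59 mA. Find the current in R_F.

I ≈ 0.230 mA

Total conductance ΣG = 1/1.08 + 1/21.8 + 1/11.6 + 1/17.4 = 1.115 (units of 1/kΩ).
Current divider: I(R_F) = I_0 · G_k/ΣG = 5.59 × (0.04587/1.115) = 5.59 × 0.04112 = 0.2299 mA.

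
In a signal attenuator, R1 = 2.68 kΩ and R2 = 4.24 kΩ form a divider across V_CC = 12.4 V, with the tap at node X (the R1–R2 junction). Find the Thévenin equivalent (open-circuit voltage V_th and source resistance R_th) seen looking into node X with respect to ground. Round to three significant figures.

V_th ≈ 7.60 V, R_th ≈ 1.64 kΩ

With X open, the divider is unloaded: V_th = 12.4 × 4.24/6.920 = 7.598 V.
Zeroing V_CC shorts the top of R1 to ground, so R_th = R1 ‖ R2 = 1.642 kΩ.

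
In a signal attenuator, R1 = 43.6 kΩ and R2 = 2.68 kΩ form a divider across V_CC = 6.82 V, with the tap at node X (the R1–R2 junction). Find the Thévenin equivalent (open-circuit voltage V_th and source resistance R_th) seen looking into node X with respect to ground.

V_th ≈ 0.395 V, R_th ≈ 2.52 kΩ

With X open, the divider is unloaded: V_th = 6.82 × 2.68/46.28 = 0.3949 V.
Looking into X with the source shorted: R_th = R1·R2/(R1+R2) = 43.60 × 2.68/46.28 = 2.525 kΩ.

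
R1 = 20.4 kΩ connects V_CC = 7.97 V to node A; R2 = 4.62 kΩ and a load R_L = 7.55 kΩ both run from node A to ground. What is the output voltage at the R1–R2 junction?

First combine the lower leg with the load: R2 ‖ R_L = 2.866 kΩ.
Voltage divider with the loaded lower leg: V_out = 7.97 × 2.866/(20.4 + 2.866) = 7.97 × 0.1232 = 0.9818 V.

V_out ≈ 0.982 V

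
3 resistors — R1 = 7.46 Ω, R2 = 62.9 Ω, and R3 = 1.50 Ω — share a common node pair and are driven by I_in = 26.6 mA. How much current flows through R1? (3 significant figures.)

ΣG = 1/7.46 + 1/62.9 + 1/1.50 = 0.8166.
R1 takes the fraction G_k/ΣG = 0.1340/0.8166 = 0.1642, so I = 26.6 × 0.1642 = 4.366 mA.

I ≈ 4.37 mA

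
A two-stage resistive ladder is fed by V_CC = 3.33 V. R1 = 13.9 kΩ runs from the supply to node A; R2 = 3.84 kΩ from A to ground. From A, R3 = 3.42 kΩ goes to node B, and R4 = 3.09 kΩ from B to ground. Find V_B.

Looking into the second stage from A: R3 + R4 = 6.510 kΩ appears in parallel with R2.
R2 ‖ (R3+R4) = 2.415 kΩ.
First divider: V_A = V_CC · 2.415/(13.9 + 2.415) = 0.4930 V.
V_B = V_A × 0.4747 = 0.2340 V.

V_B ≈ 0.234 V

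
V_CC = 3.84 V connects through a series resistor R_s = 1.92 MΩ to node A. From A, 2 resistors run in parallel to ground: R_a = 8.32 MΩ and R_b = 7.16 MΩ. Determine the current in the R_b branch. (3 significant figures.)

I ≈ 0.358 µA

Combine the parallel branches: R_p = (1/8.32 + 1/7.16)⁻¹ = 3.848 MΩ.
Node voltage V_A = V_CC · R_p/(R_s + R_p) = 3.84 × 0.6671 = 2.562 V.
I(R_b) = V_A / R_b = 2.562/7.16 = 0.3578 µA.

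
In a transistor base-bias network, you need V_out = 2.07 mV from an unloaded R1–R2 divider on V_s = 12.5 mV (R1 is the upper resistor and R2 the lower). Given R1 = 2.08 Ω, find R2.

R2 ≈ 0.413 Ω

Required fraction k = V_out/V_s = 0.1656.
Rearranging, R2 = R1·k/(1−k) = 2.08 × 0.1985 = 0.4128 Ω.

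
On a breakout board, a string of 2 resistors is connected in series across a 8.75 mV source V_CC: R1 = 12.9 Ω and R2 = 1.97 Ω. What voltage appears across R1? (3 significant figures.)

V ≈ 7.59 mV

ΣR = 12.9 + 1.97 = 14.87 Ω.
V = V_CC · R/ΣR = 8.75 × 0.8675 = 7.591 mV.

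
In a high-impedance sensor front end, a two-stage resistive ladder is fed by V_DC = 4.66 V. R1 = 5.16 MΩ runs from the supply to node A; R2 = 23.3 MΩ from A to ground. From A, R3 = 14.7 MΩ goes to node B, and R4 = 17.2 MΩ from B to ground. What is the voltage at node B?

Looking into the second stage from A: R3 + R4 = 31.90 MΩ appears in parallel with R2.
R2 ‖ (R3+R4) = 13.47 MΩ.
V_A = 4.66 × 13.47/(5.16 + 13.47) = 3.369 V.
Stage 2 is unloaded, so V_B = V_A · R4/(R3+R4) = 3.369 × 17.2/31.90 = 1.816 V.

V_B ≈ 1.82 V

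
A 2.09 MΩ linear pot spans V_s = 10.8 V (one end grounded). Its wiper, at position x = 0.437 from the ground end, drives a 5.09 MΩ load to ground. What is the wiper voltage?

Split the track: R_lower = x·R_p = 0.9133 MΩ, R_upper = (1−x)·R_p = 1.177 MΩ.
(x·R_p) ‖ R_L = 0.7744 MΩ.
Then V_out = V_s · 0.7744/(1.177 + 0.7744) = 4.287 V.

V_out ≈ 4.29 V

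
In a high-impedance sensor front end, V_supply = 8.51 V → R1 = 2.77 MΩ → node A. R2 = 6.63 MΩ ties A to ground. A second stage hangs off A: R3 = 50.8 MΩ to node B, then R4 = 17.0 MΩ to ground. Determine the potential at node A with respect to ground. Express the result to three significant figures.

V_A ≈ 5.83 V

Looking into the second stage from A: R3 + R4 = 67.80 MΩ appears in parallel with R2.
Effective lower resistance at A: R2 ‖ 67.80 = 6.039 MΩ.
So V_A = 8.51 × 0.6856 = 5.834 V.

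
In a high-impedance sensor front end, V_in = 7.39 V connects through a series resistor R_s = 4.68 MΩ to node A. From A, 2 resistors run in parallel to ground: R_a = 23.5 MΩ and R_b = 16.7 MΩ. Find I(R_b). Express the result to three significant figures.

I ≈ 0.299 µA

Parallel bank: R_p = 1/(1/23.5 + 1/16.7) = 9.762 MΩ.
V_A = 7.39 × 9.762/14.44 = 4.995 V.
I(R_b) = V_A / R_b = 4.995/16.7 = 0.2991 µA.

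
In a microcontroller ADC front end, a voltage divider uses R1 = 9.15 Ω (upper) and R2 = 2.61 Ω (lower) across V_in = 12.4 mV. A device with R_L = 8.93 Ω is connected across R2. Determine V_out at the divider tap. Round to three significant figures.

V_out ≈ 2.24 mV

R2 ‖ R_L = (2.61 × 8.93)/(2.61 + 8.93) = 2.020 Ω.
Then V_out = V_in · R2'/(R1 + R2') = 12.4 × 2.020/11.17 = 2.242 mV.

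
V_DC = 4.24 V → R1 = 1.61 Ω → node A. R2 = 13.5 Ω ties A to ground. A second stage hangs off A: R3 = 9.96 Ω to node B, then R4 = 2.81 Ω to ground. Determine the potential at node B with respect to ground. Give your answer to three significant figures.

V_B ≈ 0.749 V

Node A sees R2 in parallel with the series input of stage 2, R3 + R4 = 12.77 Ω.
R2 ‖ (R3+R4) = 6.562 Ω.
So V_A = 4.24 × 0.8030 = 3.405 V.
Stage 2 is unloaded, so V_B = V_A · R4/(R3+R4) = 3.405 × 2.81/12.77 = 0.7492 V.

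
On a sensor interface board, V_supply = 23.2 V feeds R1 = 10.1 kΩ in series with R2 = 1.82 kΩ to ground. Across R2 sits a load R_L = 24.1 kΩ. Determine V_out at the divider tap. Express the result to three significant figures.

V_out ≈ 3.33 V

First combine the lower leg with the load: R2 ‖ R_L = 1.692 kΩ.
Now apply the divider: V_out = 23.2 × 0.1435 = 3.329 V.
(Unloaded it would be 3.54 V; the load pulls it down.)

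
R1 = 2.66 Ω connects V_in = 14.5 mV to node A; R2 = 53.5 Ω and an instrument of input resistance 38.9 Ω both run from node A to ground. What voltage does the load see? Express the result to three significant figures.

V_out ≈ 13.0 mV

R2 ‖ R_L = (53.5 × 38.9)/(53.5 + 38.9) = 22.52 Ω.
Now apply the divider: V_out = 14.5 × 0.8944 = 12.97 mV.
(Unloaded it would be 13.8 mV; the load pulls it down.)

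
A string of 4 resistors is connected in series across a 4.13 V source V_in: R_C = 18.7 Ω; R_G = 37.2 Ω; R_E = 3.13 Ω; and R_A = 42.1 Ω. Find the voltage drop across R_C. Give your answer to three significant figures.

Series total: ΣR = 18.7 + 37.2 + 3.13 + 42.1 = 101.1 Ω.
Voltage divider: V = V_in · (18.70 / 101.1) = 4.13 × 0.1849 = 0.7637 V.

V ≈ 0.764 V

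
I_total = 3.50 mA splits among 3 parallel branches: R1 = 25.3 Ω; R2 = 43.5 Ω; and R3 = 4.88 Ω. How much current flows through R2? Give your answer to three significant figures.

Conductances: ΣG = 1/25.3 + 1/43.5 + 1/4.88 = 0.2674 (1/Ω).
R2 takes the fraction G_k/ΣG = 0.02299/0.2674 = 0.08596, so I = 3.50 × 0.08596 = 0.3009 mA.

I ≈ 0.301 mA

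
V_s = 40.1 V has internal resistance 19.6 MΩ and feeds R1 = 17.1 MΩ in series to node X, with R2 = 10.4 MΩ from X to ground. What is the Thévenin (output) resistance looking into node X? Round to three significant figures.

R_th ≈ 8.10 MΩ

R1' = 19.6 + 17.1 = 36.70 MΩ (source resistance + R1).
With V_s suppressed (replaced by a short), R_th = R1' ‖ R2 = (36.70 × 10.4)/(36.70 + 10.4) = 8.104 MΩ.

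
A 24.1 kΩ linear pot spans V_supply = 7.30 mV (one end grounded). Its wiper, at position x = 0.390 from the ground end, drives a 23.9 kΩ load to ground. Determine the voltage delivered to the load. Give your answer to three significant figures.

V_out ≈ 2.30 mV

Split the track: R_lower = x·R_p = 9.399 kΩ, R_upper = (1−x)·R_p = 14.70 kΩ.
(x·R_p) ‖ R_L = 6.746 kΩ.
V_out = 7.30 × 6.746/(14.70 + 6.746) = 2.296 mV.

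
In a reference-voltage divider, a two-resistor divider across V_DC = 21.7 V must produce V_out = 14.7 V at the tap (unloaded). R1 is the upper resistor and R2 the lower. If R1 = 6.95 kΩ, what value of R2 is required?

The divider ratio is R2/(R1+R2) = 14.7/21.7 = 0.6774.
Rearranging, R2 = R1·k/(1−k) = 6.95 × 2.100 = 14.59 kΩ.

R2 ≈ 14.6 kΩ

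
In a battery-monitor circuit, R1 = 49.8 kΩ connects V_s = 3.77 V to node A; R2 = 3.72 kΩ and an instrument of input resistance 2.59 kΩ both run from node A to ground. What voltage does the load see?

R2 ‖ R_L = (3.72 × 2.59)/(3.72 + 2.59) = 1.527 kΩ.
Then V_out = V_s · R2'/(R1 + R2') = 3.77 × 1.527/51.33 = 0.1122 V.

V_out ≈ 0.112 V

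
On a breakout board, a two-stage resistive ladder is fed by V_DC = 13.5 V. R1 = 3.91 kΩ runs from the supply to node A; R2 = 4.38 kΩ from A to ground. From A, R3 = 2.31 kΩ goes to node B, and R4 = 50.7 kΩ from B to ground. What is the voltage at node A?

V_A ≈ 6.87 V

Node A sees R2 in parallel with the series input of stage 2, R3 + R4 = 53.01 kΩ.
R2 ‖ (R3+R4) = 4.046 kΩ.
So V_A = 13.5 × 0.5085 = 6.865 V.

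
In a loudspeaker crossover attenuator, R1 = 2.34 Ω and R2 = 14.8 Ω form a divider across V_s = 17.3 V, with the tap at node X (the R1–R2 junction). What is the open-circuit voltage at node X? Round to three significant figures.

V_th is the unloaded tap voltage: V_s · R2/(R1+R2) = 17.3 × 0.8635 = 14.94 V.

V_th ≈ 14.9 V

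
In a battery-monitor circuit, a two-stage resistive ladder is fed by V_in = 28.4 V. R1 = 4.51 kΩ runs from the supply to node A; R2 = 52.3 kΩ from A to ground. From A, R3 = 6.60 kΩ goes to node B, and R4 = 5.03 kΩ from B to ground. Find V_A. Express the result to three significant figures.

Node A sees R2 in parallel with the series input of stage 2, R3 + R4 = 11.63 kΩ.
R2 ‖ (R3+R4) = 9.514 kΩ.
V_A = 28.4 × 9.514/(4.51 + 9.514) = 19.27 V.

V_A ≈ 19.3 V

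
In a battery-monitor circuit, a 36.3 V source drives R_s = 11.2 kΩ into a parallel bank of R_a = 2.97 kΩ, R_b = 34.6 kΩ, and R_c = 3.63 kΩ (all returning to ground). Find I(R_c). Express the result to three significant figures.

I ≈ 1.22 mA

Equivalent of the parallel group: R_p = 1.560 kΩ.
V_A by voltage divider: V_A = 36.3 × 1.560/(11.2 + 1.560) = 4.438 V.
Branch current I = V_A/R_c = 4.438/3.63 = 1.222 mA.
(Check via current divider: I_total = 2.845 mA; share G_k/ΣG = 0.4297 → same result.)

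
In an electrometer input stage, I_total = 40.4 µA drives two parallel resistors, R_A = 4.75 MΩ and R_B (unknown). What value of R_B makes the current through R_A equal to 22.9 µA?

Two-branch current divider: I_A = I_total · R_B/(R_A + R_B).
With f = 0.5668, R_B = R_A · f/(1−f) = 4.75 × 1.309 = 6.216 MΩ.

R_B ≈ 6.22 MΩ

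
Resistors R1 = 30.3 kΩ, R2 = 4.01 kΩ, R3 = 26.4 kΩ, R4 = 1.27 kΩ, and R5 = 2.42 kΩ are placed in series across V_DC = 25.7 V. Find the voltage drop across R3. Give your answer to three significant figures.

Total series resistance ΣR = 30.3 + 4.01 + 26.4 + 1.27 + 2.42 = 64.40 kΩ.
Voltage divider: V = V_DC · (26.40 / 64.40) = 25.7 × 0.4099 = 10.54 V.

V ≈ 10.5 V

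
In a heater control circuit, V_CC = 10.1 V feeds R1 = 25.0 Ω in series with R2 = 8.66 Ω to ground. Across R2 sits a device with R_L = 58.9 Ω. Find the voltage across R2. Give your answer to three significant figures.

V_out ≈ 2.34 V

The load sits in parallel with R2, giving an effective lower resistance R2' = R2·R_L/(R2+R_L) = 7.550 Ω.
Now apply the divider: V_out = 10.1 × 0.2319 = 2.343 V.
(Unloaded it would be 2.60 V; the load pulls it down.)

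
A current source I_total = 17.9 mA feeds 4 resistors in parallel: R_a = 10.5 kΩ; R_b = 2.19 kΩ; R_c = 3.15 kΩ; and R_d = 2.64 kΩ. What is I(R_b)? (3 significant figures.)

Conductances: ΣG = 1/10.5 + 1/2.19 + 1/3.15 + 1/2.64 = 1.248 (1/kΩ).
R_b takes the fraction G_k/ΣG = 0.4566/1.248 = 0.3659, so I = 17.9 × 0.3659 = 6.549 mA.

I ≈ 6.55 mA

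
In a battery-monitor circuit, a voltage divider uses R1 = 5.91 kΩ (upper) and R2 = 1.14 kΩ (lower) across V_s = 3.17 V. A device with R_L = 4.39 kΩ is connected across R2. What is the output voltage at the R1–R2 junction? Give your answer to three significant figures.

V_out ≈ 0.421 V

R2 ‖ R_L = (1.14 × 4.39)/(1.14 + 4.39) = 0.9050 kΩ.
Voltage divider with the loaded lower leg: V_out = 3.17 × 0.9050/(5.91 + 0.9050) = 3.17 × 0.1328 = 0.4210 V.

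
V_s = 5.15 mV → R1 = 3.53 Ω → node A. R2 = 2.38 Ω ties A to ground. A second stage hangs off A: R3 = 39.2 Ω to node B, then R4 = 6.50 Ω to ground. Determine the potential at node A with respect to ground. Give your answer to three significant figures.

The second stage (R3 + R4 = 45.70 Ω) loads node A in parallel with R2.
R2 ‖ (R3+R4) = 2.262 Ω.
First divider: V_A = V_s · 2.262/(3.53 + 2.262) = 2.011 mV.

V_A ≈ 2.01 mV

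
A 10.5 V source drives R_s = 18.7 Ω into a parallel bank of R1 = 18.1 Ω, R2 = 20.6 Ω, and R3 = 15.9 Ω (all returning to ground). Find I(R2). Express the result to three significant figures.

I ≈ 0.124 A

Equivalent of the parallel group: R_p = 5.999 Ω.
V_A = 10.5 × 5.999/24.70 = 2.550 V.
Branch current I = V_A/R2 = 2.550/20.6 = 0.1238 A.
(Check via current divider: I_total = 0.4251 A; share G_k/ΣG = 0.2912 → same result.)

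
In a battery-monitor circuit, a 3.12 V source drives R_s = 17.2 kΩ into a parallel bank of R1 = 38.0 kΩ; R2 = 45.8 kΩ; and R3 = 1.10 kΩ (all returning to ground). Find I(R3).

I ≈ 0.162 mA

Parallel bank: R_p = 1/(1/38.0 + 1/45.8 + 1/1.10) = 1.045 kΩ.
Node voltage V_A = V_DC · R_p/(R_s + R_p) = 3.12 × 0.05726 = 0.1786 V.
I(R3) = V_A / R3 = 0.1786/1.10 = 0.1624 mA.
(Equivalently: I_total = 0.1710 mA, then current-divider fraction G_k/ΣG = 0.9497.)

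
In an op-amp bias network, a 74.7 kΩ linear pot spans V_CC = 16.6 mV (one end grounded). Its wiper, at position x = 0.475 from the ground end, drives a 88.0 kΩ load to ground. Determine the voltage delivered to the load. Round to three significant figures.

V_out ≈ 6.51 mV

Lower segment x·R_p = 35.48 kΩ; upper segment (1−x)·R_p = 39.22 kΩ.
R_L loads the lower segment: effective lower R = 25.29 kΩ.
Loaded-divider output: V_out = 16.6 × 0.3920 = 6.507 mV.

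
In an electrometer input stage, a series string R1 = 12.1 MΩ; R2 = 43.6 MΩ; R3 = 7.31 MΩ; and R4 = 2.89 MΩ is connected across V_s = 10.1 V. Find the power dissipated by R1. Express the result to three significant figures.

ΣR = 65.90 MΩ → I = 10.1/65.90 = 0.1533 µA.
P = I²R = 0.02349 × 12.1 = 0.2842 µW.

P ≈ 0.284 µW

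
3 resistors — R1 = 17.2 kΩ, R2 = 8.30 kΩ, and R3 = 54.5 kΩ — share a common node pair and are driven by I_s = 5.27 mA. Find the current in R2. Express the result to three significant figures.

Conductances: ΣG = 1/17.2 + 1/8.30 + 1/54.5 = 0.1970 (1/kΩ).
R2 takes the fraction G_k/ΣG = 0.1205/0.1970 = 0.6117, so I = 5.27 × 0.6117 = 3.224 mA.

I ≈ 3.22 mA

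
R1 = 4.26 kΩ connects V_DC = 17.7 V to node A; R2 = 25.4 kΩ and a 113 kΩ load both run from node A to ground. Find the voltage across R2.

R2 ‖ R_L = (25.4 × 113)/(25.4 + 113) = 20.74 kΩ.
Voltage divider with the loaded lower leg: V_out = 17.7 × 20.74/(4.26 + 20.74) = 17.7 × 0.8296 = 14.68 V.
(Unloaded it would be 15.2 V; the load pulls it down.)

V_out ≈ 14.7 V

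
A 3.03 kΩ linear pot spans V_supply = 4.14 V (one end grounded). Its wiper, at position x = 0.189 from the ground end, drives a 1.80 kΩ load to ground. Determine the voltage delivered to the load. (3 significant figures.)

Lower segment x·R_p = 0.5727 kΩ; upper segment (1−x)·R_p = 2.457 kΩ.
R_L loads the lower segment: effective lower R = 0.4344 kΩ.
V_out = 4.14 × 0.4344/(2.457 + 0.4344) = 0.6220 V.

V_out ≈ 0.622 V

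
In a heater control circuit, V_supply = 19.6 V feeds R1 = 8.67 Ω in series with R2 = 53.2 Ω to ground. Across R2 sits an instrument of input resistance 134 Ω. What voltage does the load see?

R2 ‖ R_L = (53.2 × 134)/(53.2 + 134) = 38.08 Ω.
Then V_out = V_supply · R2'/(R1 + R2') = 19.6 × 38.08/46.75 = 15.97 V.

V_out ≈ 16.0 V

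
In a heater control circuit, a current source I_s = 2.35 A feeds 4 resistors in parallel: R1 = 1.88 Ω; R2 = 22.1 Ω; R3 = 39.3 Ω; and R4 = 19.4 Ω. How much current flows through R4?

I ≈ 0.185 A

Total conductance ΣG = 1/1.88 + 1/22.1 + 1/39.3 + 1/19.4 = 0.6542 (units of 1/Ω).
Current divider: I(R4) = I_s · G_k/ΣG = 2.35 × (0.05155/0.6542) = 2.35 × 0.07880 = 0.1852 A.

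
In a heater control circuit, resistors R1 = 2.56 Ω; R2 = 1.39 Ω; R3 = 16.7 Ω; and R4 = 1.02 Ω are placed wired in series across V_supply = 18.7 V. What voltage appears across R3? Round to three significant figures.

V ≈ 14.4 V

Total series resistance ΣR = 2.56 + 1.39 + 16.7 + 1.02 = 21.67 Ω.
By the voltage-divider rule, V = 18.7 × 16.70/21.67 = 14.41 V.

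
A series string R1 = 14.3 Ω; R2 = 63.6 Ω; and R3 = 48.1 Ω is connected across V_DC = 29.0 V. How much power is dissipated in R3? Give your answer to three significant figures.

P ≈ 2.55 W

Series current I = V_DC/ΣR = 29.0/126.0 = 0.2302 A.
V(R3) = I·R = 11.07 V; P = V·I = 11.07 × 0.2302 = 2.548 W.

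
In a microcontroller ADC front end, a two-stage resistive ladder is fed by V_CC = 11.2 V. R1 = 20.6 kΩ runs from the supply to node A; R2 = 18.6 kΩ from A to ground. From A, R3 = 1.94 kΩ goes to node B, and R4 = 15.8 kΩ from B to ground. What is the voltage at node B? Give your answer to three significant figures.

V_B ≈ 3.05 V

The second stage (R3 + R4 = 17.74 kΩ) loads node A in parallel with R2.
R2 ‖ (R3+R4) = 9.080 kΩ.
So V_A = 11.2 × 0.3059 = 3.426 V.
Then the unloaded second divider: V_B = V_A × R4/(R3+R4) = 3.426 × 0.8906 = 3.052 V.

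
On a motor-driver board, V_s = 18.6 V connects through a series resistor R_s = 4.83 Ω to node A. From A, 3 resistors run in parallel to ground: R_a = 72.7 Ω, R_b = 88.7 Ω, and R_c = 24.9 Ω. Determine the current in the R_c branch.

Combine the parallel branches: R_p = (1/72.7 + 1/88.7 + 1/24.9)⁻¹ = 15.34 Ω.
V_A by voltage divider: V_A = 18.6 × 15.34/(4.83 + 15.34) = 14.15 V.
Branch current I = V_A/R_c = 14.15/24.9 = 0.5681 A.

I ≈ 0.568 A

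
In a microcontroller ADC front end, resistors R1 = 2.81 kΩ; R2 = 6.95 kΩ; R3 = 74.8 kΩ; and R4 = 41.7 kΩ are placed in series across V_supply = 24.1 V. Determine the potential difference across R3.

ΣR = 2.81 + 6.95 + 74.8 + 41.7 = 126.3 kΩ.
By the voltage-divider rule, V = 24.1 × 74.80/126.3 = 14.28 V.

V ≈ 14.3 V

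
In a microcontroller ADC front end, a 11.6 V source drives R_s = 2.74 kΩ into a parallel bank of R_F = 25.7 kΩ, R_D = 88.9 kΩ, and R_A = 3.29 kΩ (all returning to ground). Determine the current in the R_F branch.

I ≈ 0.229 mA

Equivalent of the parallel group: R_p = 2.824 kΩ.
V_A by voltage divider: V_A = 11.6 × 2.824/(2.74 + 2.824) = 5.888 V.
Branch current I = V_A/R_F = 5.888/25.7 = 0.2291 mA.
(Check via current divider: I_total = 2.085 mA; share G_k/ΣG = 0.1099 → same result.)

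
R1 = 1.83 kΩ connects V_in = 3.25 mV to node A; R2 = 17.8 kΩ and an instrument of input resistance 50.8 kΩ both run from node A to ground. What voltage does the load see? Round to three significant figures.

First combine the lower leg with the load: R2 ‖ R_L = 13.18 kΩ.
Voltage divider with the loaded lower leg: V_out = 3.25 × 13.18/(1.83 + 13.18) = 3.25 × 0.8781 = 2.854 mV.
(Unloaded it would be 2.95 mV; the load pulls it down.)

V_out ≈ 2.85 mV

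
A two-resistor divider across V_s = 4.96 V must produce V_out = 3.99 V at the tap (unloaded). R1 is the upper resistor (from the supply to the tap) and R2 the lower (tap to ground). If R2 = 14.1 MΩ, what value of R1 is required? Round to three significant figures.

R1 ≈ 3.43 MΩ

Required fraction k = V_out/V_s = 0.8044.
R1 = R2·(1/k − 1) = 14.1 × 0.2431 = 3.428 MΩ.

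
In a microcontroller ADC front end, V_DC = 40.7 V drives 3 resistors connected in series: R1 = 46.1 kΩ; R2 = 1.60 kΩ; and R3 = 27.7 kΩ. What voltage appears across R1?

V ≈ 24.9 V

Total series resistance ΣR = 46.1 + 1.60 + 27.7 = 75.40 kΩ.
Voltage divider: V = V_DC · (46.10 / 75.40) = 40.7 × 0.6114 = 24.88 V.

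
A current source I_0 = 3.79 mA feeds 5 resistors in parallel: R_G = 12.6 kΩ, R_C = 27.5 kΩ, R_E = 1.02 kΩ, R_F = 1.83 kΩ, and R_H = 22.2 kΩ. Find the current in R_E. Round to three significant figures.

I ≈ 2.20 mA

Total conductance ΣG = 1/12.6 + 1/27.5 + 1/1.02 + 1/1.83 + 1/22.2 = 1.688 (units of 1/kΩ).
Current divider: I(R_E) = I_0 · G_k/ΣG = 3.79 × (0.9804/1.688) = 3.79 × 0.5809 = 2.202 mA.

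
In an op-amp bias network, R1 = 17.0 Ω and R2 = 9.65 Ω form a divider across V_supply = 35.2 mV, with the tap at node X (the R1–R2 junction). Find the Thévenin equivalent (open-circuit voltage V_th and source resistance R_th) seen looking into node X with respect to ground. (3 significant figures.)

V_th ≈ 12.7 mV, R_th ≈ 6.16 Ω

Open-circuit (no load on X): V_th = V_supply · R2/(R1 + R2) = 35.2 × 9.65/(17.00 + 9.65) = 12.75 mV.
Zeroing V_supply shorts the top of R1 to ground, so R_th = R1 ‖ R2 = 6.156 Ω.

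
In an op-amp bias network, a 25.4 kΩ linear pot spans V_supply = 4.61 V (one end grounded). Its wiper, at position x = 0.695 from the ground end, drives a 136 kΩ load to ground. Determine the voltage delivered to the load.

Split the track: R_lower = x·R_p = 17.65 kΩ, R_upper = (1−x)·R_p = 7.747 kΩ.
(x·R_p) ‖ R_L = 15.62 kΩ.
Then V_out = V_supply · 15.62/(7.747 + 15.62) = 3.082 V.
(Unloaded: V_out = x·V_supply = 3.20 V.)

V_out ≈ 3.08 V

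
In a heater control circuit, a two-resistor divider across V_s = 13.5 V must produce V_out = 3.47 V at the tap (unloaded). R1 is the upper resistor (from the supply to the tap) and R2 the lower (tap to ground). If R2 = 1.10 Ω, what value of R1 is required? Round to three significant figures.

The divider ratio is R2/(R1+R2) = 3.47/13.5 = 0.2570.
Rearranging, R1 = R2·(1−k)/k = 1.10 × 2.890 = 3.180 Ω.

R1 ≈ 3.18 Ω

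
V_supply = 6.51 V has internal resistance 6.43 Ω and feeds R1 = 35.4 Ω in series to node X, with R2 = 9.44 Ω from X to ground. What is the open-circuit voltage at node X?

V_th ≈ 1.20 V

R1' = 6.43 + 35.4 = 41.83 Ω (source resistance + R1).
V_th is the unloaded tap voltage: V_supply · R2/(R1'+R2) = 6.51 × 0.1841 = 1.199 V.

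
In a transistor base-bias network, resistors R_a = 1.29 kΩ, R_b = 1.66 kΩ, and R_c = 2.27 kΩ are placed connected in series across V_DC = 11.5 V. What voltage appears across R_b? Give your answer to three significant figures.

ΣR = 1.29 + 1.66 + 2.27 = 5.220 kΩ.
By the voltage-divider rule, V = 11.5 × 1.660/5.220 = 3.657 V.

V ≈ 3.66 V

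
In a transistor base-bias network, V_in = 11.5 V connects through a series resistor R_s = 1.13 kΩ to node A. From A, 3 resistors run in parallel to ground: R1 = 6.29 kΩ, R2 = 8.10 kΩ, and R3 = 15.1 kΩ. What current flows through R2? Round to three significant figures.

I ≈ 1.02 mA

Equivalent of the parallel group: R_p = 2.868 kΩ.
V_A = 11.5 × 2.868/3.998 = 8.250 V.
Branch current I = V_A/R2 = 8.250/8.10 = 1.018 mA.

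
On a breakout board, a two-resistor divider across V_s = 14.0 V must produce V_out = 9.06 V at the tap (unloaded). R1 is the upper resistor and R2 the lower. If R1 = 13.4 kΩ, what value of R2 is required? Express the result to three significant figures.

R2 ≈ 24.6 kΩ

The divider ratio is R2/(R1+R2) = 9.06/14.0 = 0.6471.
Rearranging, R2 = R1·k/(1−k) = 13.4 × 1.834 = 24.58 kΩ.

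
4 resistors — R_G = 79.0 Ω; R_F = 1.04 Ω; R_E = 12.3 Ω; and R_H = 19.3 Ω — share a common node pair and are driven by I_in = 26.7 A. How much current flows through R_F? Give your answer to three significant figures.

I ≈ 23.2 A

Conductances: ΣG = 1/79.0 + 1/1.04 + 1/12.3 + 1/19.3 = 1.107 (1/Ω).
R_F takes the fraction G_k/ΣG = 0.9615/1.107 = 0.8684, so I = 26.7 × 0.8684 = 23.19 A.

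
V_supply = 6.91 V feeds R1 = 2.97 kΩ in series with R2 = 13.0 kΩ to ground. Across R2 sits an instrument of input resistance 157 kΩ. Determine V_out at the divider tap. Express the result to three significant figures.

The load sits in parallel with R2, giving an effective lower resistance R2' = R2·R_L/(R2+R_L) = 12.01 kΩ.
Now apply the divider: V_out = 6.91 × 0.8017 = 5.540 V.
(Unloaded it would be 5.62 V; the load pulls it down.)

V_out ≈ 5.54 V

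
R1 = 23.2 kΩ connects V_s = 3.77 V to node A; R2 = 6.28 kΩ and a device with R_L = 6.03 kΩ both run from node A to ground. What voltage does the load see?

R2 ‖ R_L = (6.28 × 6.03)/(6.28 + 6.03) = 3.076 kΩ.
Now apply the divider: V_out = 3.77 × 0.1171 = 0.4414 V.

V_out ≈ 0.441 V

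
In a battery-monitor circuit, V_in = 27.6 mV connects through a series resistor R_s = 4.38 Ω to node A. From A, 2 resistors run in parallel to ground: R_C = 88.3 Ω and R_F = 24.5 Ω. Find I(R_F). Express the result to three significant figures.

I ≈ 0.917 mA

Combine the parallel branches: R_p = (1/88.3 + 1/24.5)⁻¹ = 19.18 Ω.
Node voltage V_A = V_in · R_p/(R_s + R_p) = 27.6 × 0.8141 = 22.47 mV.
I(R_F) = V_A / R_F = 22.47/24.5 = 0.9171 mA.
(Equivalently: I_total = 1.172 mA, then current-divider fraction G_k/ΣG = 0.7828.)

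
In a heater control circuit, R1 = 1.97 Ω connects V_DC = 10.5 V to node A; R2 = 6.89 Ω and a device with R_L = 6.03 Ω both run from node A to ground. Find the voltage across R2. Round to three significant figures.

V_out ≈ 6.51 V

R2 ‖ R_L = (6.89 × 6.03)/(6.89 + 6.03) = 3.216 Ω.
Voltage divider with the loaded lower leg: V_out = 10.5 × 3.216/(1.97 + 3.216) = 10.5 × 0.6201 = 6.511 V.
(Unloaded it would be 8.17 V; the load pulls it down.)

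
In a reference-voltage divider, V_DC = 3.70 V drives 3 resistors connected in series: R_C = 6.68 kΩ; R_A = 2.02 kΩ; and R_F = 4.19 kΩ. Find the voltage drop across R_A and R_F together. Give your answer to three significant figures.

Series total: ΣR = 6.68 + 2.02 + 4.19 = 12.89 kΩ.
R_{R_A..R_F} = 2.02 + 4.19 = 6.210 kΩ.
V = V_DC · R/ΣR = 3.70 × 0.4818 = 1.783 V.

V ≈ 1.78 V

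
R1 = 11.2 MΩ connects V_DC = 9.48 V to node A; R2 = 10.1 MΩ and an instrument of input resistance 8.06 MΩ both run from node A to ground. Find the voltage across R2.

V_out ≈ 2.71 V

The load sits in parallel with R2, giving an effective lower resistance R2' = R2·R_L/(R2+R_L) = 4.483 MΩ.
Now apply the divider: V_out = 9.48 × 0.2858 = 2.710 V.
(Unloaded it would be 4.50 V; the load pulls it down.)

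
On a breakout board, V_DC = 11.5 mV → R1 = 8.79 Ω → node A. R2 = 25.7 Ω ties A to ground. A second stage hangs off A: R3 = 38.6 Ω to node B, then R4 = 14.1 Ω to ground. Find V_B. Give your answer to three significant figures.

The second stage (R3 + R4 = 52.70 Ω) loads node A in parallel with R2.
R2 ‖ (R3+R4) = 17.28 Ω.
V_A = 11.5 × 17.28/(8.79 + 17.28) = 7.622 mV.
Then the unloaded second divider: V_B = V_A × R4/(R3+R4) = 7.622 × 0.2676 = 2.039 mV.

V_B ≈ 2.04 mV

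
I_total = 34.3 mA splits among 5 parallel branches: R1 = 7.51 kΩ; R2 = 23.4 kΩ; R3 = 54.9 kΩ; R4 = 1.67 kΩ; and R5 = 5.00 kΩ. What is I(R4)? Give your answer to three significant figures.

Conductances: ΣG = 1/7.51 + 1/23.4 + 1/54.9 + 1/1.67 + 1/5.00 = 0.9929 (1/kΩ).
By the current-divider rule, I = I_total · G_k/ΣG = 34.3 × 0.6031 = 20.69 mA.

I ≈ 20.7 mA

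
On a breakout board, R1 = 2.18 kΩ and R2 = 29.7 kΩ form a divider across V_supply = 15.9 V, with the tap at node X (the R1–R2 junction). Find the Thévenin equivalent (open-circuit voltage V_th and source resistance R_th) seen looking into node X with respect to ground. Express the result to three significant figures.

Open-circuit (no load on X): V_th = V_supply · R2/(R1 + R2) = 15.9 × 29.7/(2.180 + 29.7) = 14.81 V.
With V_supply suppressed (replaced by a short), R_th = R1 ‖ R2 = (2.180 × 29.7)/(2.180 + 29.7) = 2.031 kΩ.

V_th ≈ 14.8 V, R_th ≈ 2.03 kΩ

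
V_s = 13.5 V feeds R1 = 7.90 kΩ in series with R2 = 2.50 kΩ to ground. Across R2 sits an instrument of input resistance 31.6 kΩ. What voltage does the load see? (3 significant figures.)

V_out ≈ 3.06 V

First combine the lower leg with the load: R2 ‖ R_L = 2.317 kΩ.
Voltage divider with the loaded lower leg: V_out = 13.5 × 2.317/(7.90 + 2.317) = 13.5 × 0.2268 = 3.061 V.
(Unloaded it would be 3.25 V; the load pulls it down.)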